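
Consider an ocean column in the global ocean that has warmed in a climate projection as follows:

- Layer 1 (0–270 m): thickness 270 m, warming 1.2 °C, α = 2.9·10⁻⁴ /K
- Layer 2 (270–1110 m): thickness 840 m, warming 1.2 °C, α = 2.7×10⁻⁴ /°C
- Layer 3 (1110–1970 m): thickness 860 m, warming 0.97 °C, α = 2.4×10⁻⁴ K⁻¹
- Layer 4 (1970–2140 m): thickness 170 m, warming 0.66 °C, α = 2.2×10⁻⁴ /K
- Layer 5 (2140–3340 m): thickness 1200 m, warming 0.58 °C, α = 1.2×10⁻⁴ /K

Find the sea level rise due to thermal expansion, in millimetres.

0–270 m: 1.2 × 270 × 2.9×10⁻⁴ = 0.09396 m
270–1110 m: 840 × 1.2 × 2.7×10⁻⁴ = 0.27216 m
Layer 3: 0.97 × 2.4×10⁻⁴ × 860 = 0.200208 m
1970–2140 m: 0.66 × 2.2×10⁻⁴ × 170 = 0.024684 m
2140–3340 m: 1.2×10⁻⁴ × 0.58 × 1200 = 0.08352 m
Δh = 0.09396 + 0.27216 + 0.200208 + 0.024684 + 0.08352 = 0.674532 m

675 mm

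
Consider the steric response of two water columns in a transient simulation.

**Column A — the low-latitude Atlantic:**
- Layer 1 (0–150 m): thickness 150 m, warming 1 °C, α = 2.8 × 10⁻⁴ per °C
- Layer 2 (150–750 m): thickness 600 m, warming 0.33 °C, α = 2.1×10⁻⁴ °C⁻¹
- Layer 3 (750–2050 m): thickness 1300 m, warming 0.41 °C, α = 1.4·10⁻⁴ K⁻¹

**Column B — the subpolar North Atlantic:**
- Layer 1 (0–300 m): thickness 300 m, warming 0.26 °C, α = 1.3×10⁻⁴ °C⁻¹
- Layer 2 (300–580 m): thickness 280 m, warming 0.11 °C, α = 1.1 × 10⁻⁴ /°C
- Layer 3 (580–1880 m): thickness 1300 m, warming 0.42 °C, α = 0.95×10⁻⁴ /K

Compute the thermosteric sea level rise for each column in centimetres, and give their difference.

A 0–150 m: 1 × 150 × 2.8×10⁻⁴ = 0.04200 m
A 600 × 2.1×10⁻⁴ × 0.33 = 0.04158 m
A 1300 × 0.41 × 1.4×10⁻⁴ = 0.07462 m
A total: 0.15820 m
B 0.26 × 300 × 1.3×10⁻⁴ = 0.01014 m
B 300–580 m: 1.1×10⁻⁴ × 0.11 × 280 = 0.003388 m
B Layer 3: 0.42 × 1300 × 0.95×10⁻⁴ = 0.05187 m
B total: 0.065398 m
Difference: 0.15820 − 0.065398 = 0.092802 m

Δh_A ≈ 16 cm, Δh_B ≈ 6.5 cm; difference ≈ 9.3 cm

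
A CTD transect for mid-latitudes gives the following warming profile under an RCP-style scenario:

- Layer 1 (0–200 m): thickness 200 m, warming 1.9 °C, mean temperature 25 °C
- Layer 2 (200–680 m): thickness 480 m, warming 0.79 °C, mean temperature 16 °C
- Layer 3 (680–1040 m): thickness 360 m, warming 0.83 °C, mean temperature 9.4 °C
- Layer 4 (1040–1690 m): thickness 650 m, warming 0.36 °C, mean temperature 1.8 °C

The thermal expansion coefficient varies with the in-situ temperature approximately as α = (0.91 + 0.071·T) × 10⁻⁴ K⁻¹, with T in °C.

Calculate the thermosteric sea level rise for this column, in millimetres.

251 mm of thermosteric rise

Layer 1: α = (0.91 + 0.071×25)×10⁻⁴ = 2.685×10⁻⁴ K⁻¹
Layer 2: α = (0.91 + 0.071×16)×10⁻⁴ = 2.046×10⁻⁴ K⁻¹
Layer 3: α = (0.91 + 0.071×9.4)×10⁻⁴ = 1.5774×10⁻⁴ K⁻¹
Layer 4: α = (0.91 + 0.071×1.8)×10⁻⁴ = 1.0378×10⁻⁴ K⁻¹
200 × 1.9 × 2.685×10⁻⁴ = 0.10203 m
Layer 2: 480 × 0.79 × 2.046×10⁻⁴ = 0.07758432 m
0.83 × 360 × 1.5774×10⁻⁴ = 0.047132712 m
1040–1690 m: 650 × 0.36 × 1.0378×10⁻⁴ = 0.02428452 m
Δh = 0.10203 + 0.07758432 + 0.047132712 + 0.02428452 = 0.251031552 m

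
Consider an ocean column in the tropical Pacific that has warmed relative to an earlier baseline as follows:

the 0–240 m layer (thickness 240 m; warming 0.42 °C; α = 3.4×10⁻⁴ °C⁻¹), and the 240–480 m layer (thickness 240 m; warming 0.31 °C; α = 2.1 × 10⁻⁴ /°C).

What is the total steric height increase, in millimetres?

50 mm of thermosteric rise

0–240 m: 0.42 × 240 × 3.4×10⁻⁴ = 0.034272 m
240–480 m: 240 × 2.1×10⁻⁴ × 0.31 = 0.015624 m
Δh = 0.034272 + 0.015624 = 0.049896 m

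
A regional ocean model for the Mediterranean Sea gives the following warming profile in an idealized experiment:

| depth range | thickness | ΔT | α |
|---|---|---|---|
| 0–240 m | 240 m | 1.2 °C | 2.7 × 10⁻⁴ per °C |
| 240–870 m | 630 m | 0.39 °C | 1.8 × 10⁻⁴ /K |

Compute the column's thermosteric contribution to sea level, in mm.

0–240 m: 1.2 × 2.7×10⁻⁴ × 240 = 0.07776 m
240–870 m: 630 × 0.39 × 1.8×10⁻⁴ = 0.044226 m
Δh = 0.07776 + 0.044226 = 0.121986 m ≈ 122 mm

122 mm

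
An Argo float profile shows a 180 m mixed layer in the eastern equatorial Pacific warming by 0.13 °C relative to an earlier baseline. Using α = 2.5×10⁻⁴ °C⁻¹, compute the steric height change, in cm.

Δh = αΔT·H = 2.5×10⁻⁴ × 0.13 × 180 = 0.00585 m

0.59 cm of thermosteric rise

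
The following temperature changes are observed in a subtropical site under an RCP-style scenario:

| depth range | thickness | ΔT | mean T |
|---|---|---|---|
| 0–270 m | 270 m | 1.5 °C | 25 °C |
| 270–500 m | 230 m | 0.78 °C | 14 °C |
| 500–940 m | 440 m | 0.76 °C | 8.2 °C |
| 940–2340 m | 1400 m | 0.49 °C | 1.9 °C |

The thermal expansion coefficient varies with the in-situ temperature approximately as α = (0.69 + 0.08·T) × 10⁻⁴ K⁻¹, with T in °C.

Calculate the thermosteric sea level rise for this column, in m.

0.244 m

Layer 1: α = (0.69 + 0.08×25)×10⁻⁴ = 2.69×10⁻⁴ K⁻¹
Layer 2: α = (0.69 + 0.08×14)×10⁻⁴ = 1.81×10⁻⁴ K⁻¹
Layer 3: α = (0.69 + 0.08×8.2)×10⁻⁴ = 1.346×10⁻⁴ K⁻¹
Layer 4: α = (0.69 + 0.08×1.9)×10⁻⁴ = 0.842×10⁻⁴ K⁻¹
Layer 1: 270 × 2.69×10⁻⁴ × 1.5 = 0.108945 m
270–500 m: 1.81×10⁻⁴ × 0.78 × 230 = 0.0324714 m
500–940 m: 1.346×10⁻⁴ × 0.76 × 440 = 0.04501024 m
1400 × 0.49 × 0.842×10⁻⁴ = 0.0577612 m
Δh = 0.108945 + 0.0324714 + 0.04501024 + 0.0577612 = 0.24418784 m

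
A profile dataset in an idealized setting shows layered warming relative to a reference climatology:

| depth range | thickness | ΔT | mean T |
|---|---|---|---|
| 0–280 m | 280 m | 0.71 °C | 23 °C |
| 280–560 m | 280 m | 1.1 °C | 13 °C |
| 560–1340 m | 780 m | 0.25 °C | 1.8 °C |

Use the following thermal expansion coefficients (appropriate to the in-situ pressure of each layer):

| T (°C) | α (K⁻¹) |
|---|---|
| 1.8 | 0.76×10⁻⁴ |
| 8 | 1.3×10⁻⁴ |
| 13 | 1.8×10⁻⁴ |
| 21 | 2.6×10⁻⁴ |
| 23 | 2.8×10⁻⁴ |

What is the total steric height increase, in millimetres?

Layer 1 at 23 °C → α = 2.8×10⁻⁴ K⁻¹
Layer 2 at 13 °C → α = 1.8×10⁻⁴ K⁻¹
Layer 3 at 1.8 °C → α = 0.76×10⁻⁴ K⁻¹
0–280 m: 280 × 2.8×10⁻⁴ × 0.71 = 0.055664 m
1.1 × 280 × 1.8×10⁻⁴ = 0.05544 m
Layer 3: 0.76×10⁻⁴ × 0.25 × 780 = 0.01482 m
Δh = 0.055664 + 0.05544 + 0.01482 = 0.125924 m ≈ 126 mm

126 mm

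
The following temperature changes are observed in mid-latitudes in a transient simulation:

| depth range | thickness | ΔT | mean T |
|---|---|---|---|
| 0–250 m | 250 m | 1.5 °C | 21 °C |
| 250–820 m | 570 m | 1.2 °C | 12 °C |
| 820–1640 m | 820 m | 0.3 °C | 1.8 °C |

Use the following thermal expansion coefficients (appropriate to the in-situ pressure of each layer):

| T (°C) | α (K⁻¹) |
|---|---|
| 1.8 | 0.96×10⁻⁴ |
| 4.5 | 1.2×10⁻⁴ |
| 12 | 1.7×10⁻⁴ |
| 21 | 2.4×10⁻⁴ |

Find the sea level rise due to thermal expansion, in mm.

Δh = 230 mm

Layer 1 at 21 °C → α = 2.4×10⁻⁴ K⁻¹
Layer 2 at 12 °C → α = 1.7×10⁻⁴ K⁻¹
Layer 3 at 1.8 °C → α = 0.96×10⁻⁴ K⁻¹
Layer 1: 1.5 × 250 × 2.4×10⁻⁴ = 0.09000 m
Layer 2: 1.2 × 1.7×10⁻⁴ × 570 = 0.11628 m
Layer 3: 0.3 × 0.96×10⁻⁴ × 820 = 0.023616 m
Δh = 0.09000 + 0.11628 + 0.023616 = 0.229896 m ≈ 230 mm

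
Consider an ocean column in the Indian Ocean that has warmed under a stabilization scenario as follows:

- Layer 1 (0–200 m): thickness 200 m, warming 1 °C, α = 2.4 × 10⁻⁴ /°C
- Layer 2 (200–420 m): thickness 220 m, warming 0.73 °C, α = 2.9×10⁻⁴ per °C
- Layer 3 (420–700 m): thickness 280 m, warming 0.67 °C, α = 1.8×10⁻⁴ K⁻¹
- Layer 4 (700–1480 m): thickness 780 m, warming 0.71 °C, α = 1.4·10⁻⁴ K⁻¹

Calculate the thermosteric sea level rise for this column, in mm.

Δh ≈ 206 mm

0–200 m: 2.4×10⁻⁴ × 1 × 200 = 0.04800 m
200–420 m: 0.73 × 220 × 2.9×10⁻⁴ = 0.046574 m
1.8×10⁻⁴ × 0.67 × 280 = 0.033768 m
Layer 4: 0.71 × 1.4×10⁻⁴ × 780 = 0.077532 m
Δh = 0.04800 + 0.046574 + 0.033768 + 0.077532 = 0.205874 m ≈ 206 mm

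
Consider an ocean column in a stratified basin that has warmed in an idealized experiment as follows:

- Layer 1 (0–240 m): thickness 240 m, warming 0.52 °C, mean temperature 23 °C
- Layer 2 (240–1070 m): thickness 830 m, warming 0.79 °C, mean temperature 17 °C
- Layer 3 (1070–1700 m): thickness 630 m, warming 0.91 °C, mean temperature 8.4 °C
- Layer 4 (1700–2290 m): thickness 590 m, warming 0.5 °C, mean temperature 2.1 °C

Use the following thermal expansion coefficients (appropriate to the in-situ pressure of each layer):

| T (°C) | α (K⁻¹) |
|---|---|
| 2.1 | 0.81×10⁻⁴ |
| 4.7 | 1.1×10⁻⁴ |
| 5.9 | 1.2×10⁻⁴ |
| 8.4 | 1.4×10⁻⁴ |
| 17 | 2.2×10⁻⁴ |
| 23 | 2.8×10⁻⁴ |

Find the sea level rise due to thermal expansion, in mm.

283 mm of thermosteric rise

Layer 1 at 23 °C → α = 2.8×10⁻⁴ K⁻¹
Layer 2 at 17 °C → α = 2.2×10⁻⁴ K⁻¹
Layer 3 at 8.4 °C → α = 1.4×10⁻⁴ K⁻¹
Layer 4 at 2.1 °C → α = 0.81×10⁻⁴ K⁻¹
2.8×10⁻⁴ × 0.52 × 240 = 0.034944 m
Layer 2: 2.2×10⁻⁴ × 830 × 0.79 = 0.144254 m
0.91 × 630 × 1.4×10⁻⁴ = 0.080262 m
1700–2290 m: 590 × 0.81×10⁻⁴ × 0.5 = 0.023895 m
Δh = 0.034944 + 0.144254 + 0.080262 + 0.023895 = 0.283355 m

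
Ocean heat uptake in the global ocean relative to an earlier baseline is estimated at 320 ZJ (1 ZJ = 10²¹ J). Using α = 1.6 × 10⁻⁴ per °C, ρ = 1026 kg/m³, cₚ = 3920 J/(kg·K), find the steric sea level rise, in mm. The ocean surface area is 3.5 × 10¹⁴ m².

Per unit area: Q = 320×10²¹ / (3.5×10¹⁴) ≈ 9.143×10⁸ J/m²
Δh = αQ/(ρcₚ) = 1.6×10⁻⁴ × 9.143×10⁸ / (1026 × 3920) ≈ 0.036373 m

Δh ≈ 36.4 mm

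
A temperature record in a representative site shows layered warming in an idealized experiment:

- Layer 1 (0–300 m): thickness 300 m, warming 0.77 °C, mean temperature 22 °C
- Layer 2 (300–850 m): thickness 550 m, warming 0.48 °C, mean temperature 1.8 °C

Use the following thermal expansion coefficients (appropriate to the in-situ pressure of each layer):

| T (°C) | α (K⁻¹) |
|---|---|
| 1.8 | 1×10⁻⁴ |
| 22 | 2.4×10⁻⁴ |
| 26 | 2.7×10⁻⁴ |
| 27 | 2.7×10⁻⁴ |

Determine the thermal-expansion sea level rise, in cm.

Δh = 8.18 cm

Layer 1 at 22 °C → α = 2.4×10⁻⁴ K⁻¹
Layer 2 at 1.8 °C → α = 1×10⁻⁴ K⁻¹
300 × 0.77 × 2.4×10⁻⁴ = 0.05544 m
Layer 2: 0.48 × 550 × 1×10⁻⁴ = 0.02640 m
Δh = 0.05544 + 0.02640 = 0.08184 m ≈ 8.18 cm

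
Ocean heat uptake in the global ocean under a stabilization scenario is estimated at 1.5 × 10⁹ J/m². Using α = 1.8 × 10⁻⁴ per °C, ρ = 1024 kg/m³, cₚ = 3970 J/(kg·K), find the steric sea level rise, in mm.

66.4 mm

Δh = αQ/(ρcₚ) = 1.8×10⁻⁴ × 1.5×10⁹ / (1024 × 3970) ≈ 0.066416 m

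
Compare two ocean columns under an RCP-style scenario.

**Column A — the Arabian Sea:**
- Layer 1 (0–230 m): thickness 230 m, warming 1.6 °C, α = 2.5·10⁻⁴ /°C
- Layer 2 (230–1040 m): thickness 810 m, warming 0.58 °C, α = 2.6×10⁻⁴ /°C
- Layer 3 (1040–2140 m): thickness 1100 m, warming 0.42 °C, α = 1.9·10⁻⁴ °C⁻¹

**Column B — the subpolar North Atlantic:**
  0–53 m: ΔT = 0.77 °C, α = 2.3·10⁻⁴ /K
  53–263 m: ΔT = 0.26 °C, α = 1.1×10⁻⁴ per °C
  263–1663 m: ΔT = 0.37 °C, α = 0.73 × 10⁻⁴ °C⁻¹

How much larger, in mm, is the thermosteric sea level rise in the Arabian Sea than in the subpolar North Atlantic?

249 mm larger

A 230 × 2.5×10⁻⁴ × 1.6 = 0.09200 m
A 230–1040 m: 0.58 × 810 × 2.6×10⁻⁴ = 0.122148 m
A 1040–2140 m: 1100 × 1.9×10⁻⁴ × 0.42 = 0.08778 m
A total: 0.301928 m
B 0–53 m: 53 × 0.77 × 2.3×10⁻⁴ = 0.0093863 m
B Layer 2: 0.26 × 1.1×10⁻⁴ × 210 = 0.006006 m
B 263–1663 m: 1400 × 0.37 × 0.73×10⁻⁴ = 0.037814 m
B total: 0.0532063 m
Difference: 0.301928 − 0.0532063 = 0.2487217 m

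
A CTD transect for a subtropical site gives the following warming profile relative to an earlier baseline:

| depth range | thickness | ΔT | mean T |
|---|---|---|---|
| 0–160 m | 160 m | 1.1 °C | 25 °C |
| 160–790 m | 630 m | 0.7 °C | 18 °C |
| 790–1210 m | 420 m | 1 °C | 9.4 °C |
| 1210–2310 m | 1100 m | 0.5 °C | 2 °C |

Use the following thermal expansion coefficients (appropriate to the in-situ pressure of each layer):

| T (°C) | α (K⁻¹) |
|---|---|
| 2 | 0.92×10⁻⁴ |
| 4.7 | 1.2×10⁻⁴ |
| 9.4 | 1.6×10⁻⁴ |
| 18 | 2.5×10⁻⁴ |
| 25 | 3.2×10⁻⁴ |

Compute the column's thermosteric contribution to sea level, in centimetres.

Layer 1 at 25 °C → α = 3.2×10⁻⁴ K⁻¹
Layer 2 at 18 °C → α = 2.5×10⁻⁴ K⁻¹
Layer 3 at 9.4 °C → α = 1.6×10⁻⁴ K⁻¹
Layer 4 at 2 °C → α = 0.92×10⁻⁴ K⁻¹
3.2×10⁻⁴ × 160 × 1.1 = 0.05632 m
0.7 × 630 × 2.5×10⁻⁴ = 0.11025 m
1.6×10⁻⁴ × 1 × 420 = 0.06720 m
1210–2310 m: 0.92×10⁻⁴ × 1100 × 0.5 = 0.05060 m
Δh = 0.05632 + 0.11025 + 0.06720 + 0.05060 = 0.28437 m

Δh = 28.4 cm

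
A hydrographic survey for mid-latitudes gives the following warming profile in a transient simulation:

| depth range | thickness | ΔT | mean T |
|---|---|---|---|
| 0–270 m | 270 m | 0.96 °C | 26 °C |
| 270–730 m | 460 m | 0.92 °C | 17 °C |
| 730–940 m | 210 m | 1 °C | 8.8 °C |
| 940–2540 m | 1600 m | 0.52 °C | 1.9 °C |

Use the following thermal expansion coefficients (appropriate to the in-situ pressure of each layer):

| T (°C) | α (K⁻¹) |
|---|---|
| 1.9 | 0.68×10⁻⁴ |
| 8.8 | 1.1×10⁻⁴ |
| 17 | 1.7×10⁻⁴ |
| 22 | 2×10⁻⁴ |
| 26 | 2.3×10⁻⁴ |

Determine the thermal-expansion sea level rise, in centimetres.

Layer 1 at 26 °C → α = 2.3×10⁻⁴ K⁻¹
Layer 2 at 17 °C → α = 1.7×10⁻⁴ K⁻¹
Layer 3 at 8.8 °C → α = 1.1×10⁻⁴ K⁻¹
Layer 4 at 1.9 °C → α = 0.68×10⁻⁴ K⁻¹
270 × 2.3×10⁻⁴ × 0.96 = 0.059616 m
0.92 × 1.7×10⁻⁴ × 460 = 0.071944 m
210 × 1 × 1.1×10⁻⁴ = 0.02310 m
940–2540 m: 0.68×10⁻⁴ × 0.52 × 1600 = 0.056576 m
Δh = 0.059616 + 0.071944 + 0.02310 + 0.056576 = 0.211236 m

21 cm of thermosteric rise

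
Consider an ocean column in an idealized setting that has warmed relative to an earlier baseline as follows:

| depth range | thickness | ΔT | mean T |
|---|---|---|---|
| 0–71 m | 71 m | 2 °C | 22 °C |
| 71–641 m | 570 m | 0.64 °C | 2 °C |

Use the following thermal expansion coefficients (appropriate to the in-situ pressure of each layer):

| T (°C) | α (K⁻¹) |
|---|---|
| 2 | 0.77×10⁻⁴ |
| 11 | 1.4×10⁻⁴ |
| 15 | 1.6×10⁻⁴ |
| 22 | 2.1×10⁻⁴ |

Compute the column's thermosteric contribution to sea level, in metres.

Δh = 0.0579 m

Layer 1 at 22 °C → α = 2.1×10⁻⁴ K⁻¹
Layer 2 at 2 °C → α = 0.77×10⁻⁴ K⁻¹
0–71 m: 2.1×10⁻⁴ × 2 × 71 = 0.02982 m
Layer 2: 0.64 × 0.77×10⁻⁴ × 570 = 0.0280896 m
Δh = 0.02982 + 0.0280896 = 0.0579096 m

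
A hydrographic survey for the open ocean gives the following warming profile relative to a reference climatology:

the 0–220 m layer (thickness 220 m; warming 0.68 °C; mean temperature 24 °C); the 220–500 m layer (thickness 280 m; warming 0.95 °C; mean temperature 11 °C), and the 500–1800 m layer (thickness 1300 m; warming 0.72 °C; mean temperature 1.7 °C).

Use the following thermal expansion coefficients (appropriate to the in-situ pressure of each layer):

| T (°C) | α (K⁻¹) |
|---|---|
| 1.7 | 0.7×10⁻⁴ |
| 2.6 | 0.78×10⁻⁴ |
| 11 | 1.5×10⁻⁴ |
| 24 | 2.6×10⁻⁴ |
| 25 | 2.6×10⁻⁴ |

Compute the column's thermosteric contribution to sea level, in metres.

Δh ≈ 0.14 m

Layer 1 at 24 °C → α = 2.6×10⁻⁴ K⁻¹
Layer 2 at 11 °C → α = 1.5×10⁻⁴ K⁻¹
Layer 3 at 1.7 °C → α = 0.7×10⁻⁴ K⁻¹
Layer 1: 220 × 2.6×10⁻⁴ × 0.68 = 0.038896 m
Layer 2: 280 × 1.5×10⁻⁴ × 0.95 = 0.03990 m
500–1800 m: 0.7×10⁻⁴ × 0.72 × 1300 = 0.06552 m
Δh = 0.038896 + 0.03990 + 0.06552 = 0.144316 m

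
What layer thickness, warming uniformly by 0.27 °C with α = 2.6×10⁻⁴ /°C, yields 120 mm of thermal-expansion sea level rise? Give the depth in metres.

H = Δh/(αΔT) = 0.12 / (2.6×10⁻⁴ × 0.27) ≈ 1709 m

1710 m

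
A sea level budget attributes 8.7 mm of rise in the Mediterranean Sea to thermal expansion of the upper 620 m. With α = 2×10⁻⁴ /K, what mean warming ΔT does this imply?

ΔT = Δh/(αH) = 0.0087 / (2×10⁻⁴ × 620) ≈ 0.07016 K

ΔT ≈ 0.0702 K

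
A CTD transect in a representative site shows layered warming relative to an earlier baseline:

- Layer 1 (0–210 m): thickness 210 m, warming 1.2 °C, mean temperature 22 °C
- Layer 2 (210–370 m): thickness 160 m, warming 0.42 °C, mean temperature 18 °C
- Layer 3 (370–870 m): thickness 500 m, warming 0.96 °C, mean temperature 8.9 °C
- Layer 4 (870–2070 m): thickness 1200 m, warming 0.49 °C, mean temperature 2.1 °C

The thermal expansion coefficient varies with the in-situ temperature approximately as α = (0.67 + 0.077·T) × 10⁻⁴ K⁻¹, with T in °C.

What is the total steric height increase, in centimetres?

Layer 1: α = (0.67 + 0.077×22)×10⁻⁴ = 2.364×10⁻⁴ K⁻¹
Layer 2: α = (0.67 + 0.077×18)×10⁻⁴ = 2.056×10⁻⁴ K⁻¹
Layer 3: α = (0.67 + 0.077×8.9)×10⁻⁴ = 1.3553×10⁻⁴ K⁻¹
Layer 4: α = (0.67 + 0.077×2.1)×10⁻⁴ = 0.8317×10⁻⁴ K⁻¹
Layer 1: 2.364×10⁻⁴ × 210 × 1.2 = 0.0595728 m
0.42 × 2.056×10⁻⁴ × 160 = 0.01381632 m
370–870 m: 1.3553×10⁻⁴ × 500 × 0.96 = 0.0650544 m
Layer 4: 0.49 × 0.8317×10⁻⁴ × 1200 = 0.04890396 m
Δh = 0.0595728 + 0.01381632 + 0.0650544 + 0.04890396 = 0.18734748 m ≈ 19 cm

about 19 cm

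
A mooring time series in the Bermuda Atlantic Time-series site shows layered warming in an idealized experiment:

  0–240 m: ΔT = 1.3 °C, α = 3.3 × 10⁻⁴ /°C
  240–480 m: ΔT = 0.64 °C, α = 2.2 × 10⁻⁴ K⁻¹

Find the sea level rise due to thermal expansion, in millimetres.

Layer 1: 240 × 3.3×10⁻⁴ × 1.3 = 0.10296 m
240–480 m: 0.64 × 2.2×10⁻⁴ × 240 = 0.033792 m
Δh = 0.10296 + 0.033792 = 0.136752 m

Δh = 140 mm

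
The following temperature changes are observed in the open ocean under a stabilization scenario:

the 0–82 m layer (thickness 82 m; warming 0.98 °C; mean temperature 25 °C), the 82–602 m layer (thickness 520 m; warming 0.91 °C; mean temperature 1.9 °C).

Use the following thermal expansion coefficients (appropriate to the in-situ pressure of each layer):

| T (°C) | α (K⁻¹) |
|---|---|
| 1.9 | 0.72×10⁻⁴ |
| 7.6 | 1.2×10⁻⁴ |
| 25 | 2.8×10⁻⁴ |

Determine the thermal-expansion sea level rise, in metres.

Δh ≈ 0.0566 m

Layer 1 at 25 °C → α = 2.8×10⁻⁴ K⁻¹
Layer 2 at 1.9 °C → α = 0.72×10⁻⁴ K⁻¹
2.8×10⁻⁴ × 0.98 × 82 = 0.0225008 m
82–602 m: 0.72×10⁻⁴ × 0.91 × 520 = 0.0340704 m
Δh = 0.0225008 + 0.0340704 = 0.0565712 m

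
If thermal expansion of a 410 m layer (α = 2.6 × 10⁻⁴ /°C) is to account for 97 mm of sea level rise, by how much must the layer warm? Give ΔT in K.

ΔT = Δh/(αH) = 0.097 / (2.6×10⁻⁴ × 410) ≈ 0.9099 K

about 0.910 K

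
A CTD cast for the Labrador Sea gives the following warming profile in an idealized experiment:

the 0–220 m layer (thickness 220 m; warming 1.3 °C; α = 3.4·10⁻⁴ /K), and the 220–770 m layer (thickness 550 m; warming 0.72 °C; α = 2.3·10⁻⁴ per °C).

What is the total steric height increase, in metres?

0.19 m

1.3 × 3.4×10⁻⁴ × 220 = 0.09724 m
0.72 × 550 × 2.3×10⁻⁴ = 0.09108 m
Δh = 0.09724 + 0.09108 = 0.18832 m ≈ 0.19 m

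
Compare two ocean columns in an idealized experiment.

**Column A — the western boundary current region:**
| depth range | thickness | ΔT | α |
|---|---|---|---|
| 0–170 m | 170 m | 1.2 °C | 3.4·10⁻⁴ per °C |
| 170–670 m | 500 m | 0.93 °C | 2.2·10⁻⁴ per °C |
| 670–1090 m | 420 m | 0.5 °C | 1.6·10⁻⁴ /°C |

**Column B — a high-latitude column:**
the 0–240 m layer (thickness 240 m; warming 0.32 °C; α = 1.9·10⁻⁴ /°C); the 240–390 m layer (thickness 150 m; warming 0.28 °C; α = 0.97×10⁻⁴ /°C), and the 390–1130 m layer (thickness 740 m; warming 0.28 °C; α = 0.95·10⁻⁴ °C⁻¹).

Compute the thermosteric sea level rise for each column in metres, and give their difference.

A 3.4×10⁻⁴ × 1.2 × 170 = 0.06936 m
A 0.93 × 500 × 2.2×10⁻⁴ = 0.10230 m
A Layer 3: 1.6×10⁻⁴ × 420 × 0.5 = 0.03360 m
A total: 0.20526 m
B 240 × 1.9×10⁻⁴ × 0.32 = 0.014592 m
B Layer 2: 0.97×10⁻⁴ × 150 × 0.28 = 0.004074 m
B 390–1130 m: 740 × 0.28 × 0.95×10⁻⁴ = 0.019684 m
B total: 0.03835 m
Difference: 0.20526 − 0.03835 = 0.16691 m

Δh_A ≈ 0.205 m, Δh_B ≈ 0.0384 m; difference ≈ 0.167 m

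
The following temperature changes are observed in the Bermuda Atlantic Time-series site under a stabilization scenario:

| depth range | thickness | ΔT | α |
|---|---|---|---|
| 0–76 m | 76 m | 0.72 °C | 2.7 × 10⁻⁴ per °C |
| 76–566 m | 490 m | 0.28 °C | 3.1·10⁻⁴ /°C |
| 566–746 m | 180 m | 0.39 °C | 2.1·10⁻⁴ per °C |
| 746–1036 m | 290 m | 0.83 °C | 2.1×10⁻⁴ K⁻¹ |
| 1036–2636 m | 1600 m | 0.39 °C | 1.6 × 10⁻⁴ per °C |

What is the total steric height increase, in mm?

220 mm

2.7×10⁻⁴ × 0.72 × 76 = 0.0147744 m
Layer 2: 3.1×10⁻⁴ × 0.28 × 490 = 0.042532 m
566–746 m: 0.39 × 2.1×10⁻⁴ × 180 = 0.014742 m
2.1×10⁻⁴ × 0.83 × 290 = 0.050547 m
Layer 5: 1600 × 0.39 × 1.6×10⁻⁴ = 0.09984 m
Δh = 0.0147744 + 0.042532 + 0.014742 + 0.050547 + 0.09984 = 0.2224354 m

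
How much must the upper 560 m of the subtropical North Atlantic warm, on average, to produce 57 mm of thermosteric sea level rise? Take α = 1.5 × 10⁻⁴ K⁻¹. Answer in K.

0.679 K

ΔT = Δh/(αH) = 0.057 / (1.5×10⁻⁴ × 560) ≈ 0.6786 K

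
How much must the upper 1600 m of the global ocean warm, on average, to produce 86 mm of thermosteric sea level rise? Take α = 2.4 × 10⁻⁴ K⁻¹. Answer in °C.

ΔT = Δh/(αH) = 0.086 / (2.4×10⁻⁴ × 1600) ≈ 0.2240 °C

0.22 °C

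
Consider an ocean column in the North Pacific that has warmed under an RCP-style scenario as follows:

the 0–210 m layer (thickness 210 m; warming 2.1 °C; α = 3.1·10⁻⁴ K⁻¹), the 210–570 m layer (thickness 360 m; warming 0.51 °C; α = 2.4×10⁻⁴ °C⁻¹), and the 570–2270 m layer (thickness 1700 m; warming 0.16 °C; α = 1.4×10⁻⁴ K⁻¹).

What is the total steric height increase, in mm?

Δh = 219 mm

0–210 m: 2.1 × 3.1×10⁻⁴ × 210 = 0.13671 m
0.51 × 360 × 2.4×10⁻⁴ = 0.044064 m
Layer 3: 1.4×10⁻⁴ × 0.16 × 1700 = 0.03808 m
Δh = 0.13671 + 0.044064 + 0.03808 = 0.218854 m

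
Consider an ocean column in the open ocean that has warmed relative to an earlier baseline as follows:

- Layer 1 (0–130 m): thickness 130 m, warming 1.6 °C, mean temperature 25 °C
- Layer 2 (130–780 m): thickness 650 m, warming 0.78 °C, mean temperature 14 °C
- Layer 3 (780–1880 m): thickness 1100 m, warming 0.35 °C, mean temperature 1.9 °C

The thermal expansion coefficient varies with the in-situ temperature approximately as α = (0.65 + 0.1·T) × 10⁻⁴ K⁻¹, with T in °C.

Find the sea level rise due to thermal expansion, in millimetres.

Layer 1: α = (0.65 + 0.1×25)×10⁻⁴ = 3.15×10⁻⁴ K⁻¹
Layer 2: α = (0.65 + 0.1×14)×10⁻⁴ = 2.05×10⁻⁴ K⁻¹
Layer 3: α = (0.65 + 0.1×1.9)×10⁻⁴ = 0.84×10⁻⁴ K⁻¹
Layer 1: 3.15×10⁻⁴ × 1.6 × 130 = 0.06552 m
130–780 m: 0.78 × 2.05×10⁻⁴ × 650 = 0.103935 m
0.84×10⁻⁴ × 1100 × 0.35 = 0.03234 m
Δh = 0.06552 + 0.103935 + 0.03234 = 0.201795 m

Δh = 202 mm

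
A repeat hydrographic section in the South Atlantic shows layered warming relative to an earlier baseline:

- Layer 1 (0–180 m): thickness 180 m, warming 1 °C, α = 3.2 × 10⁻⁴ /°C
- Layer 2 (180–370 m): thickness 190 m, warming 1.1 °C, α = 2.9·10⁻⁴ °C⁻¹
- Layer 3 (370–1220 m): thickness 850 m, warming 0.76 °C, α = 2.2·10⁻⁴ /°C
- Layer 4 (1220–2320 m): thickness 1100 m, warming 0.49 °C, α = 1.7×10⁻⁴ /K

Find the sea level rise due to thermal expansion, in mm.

0–180 m: 1 × 3.2×10⁻⁴ × 180 = 0.05760 m
180–370 m: 2.9×10⁻⁴ × 190 × 1.1 = 0.06061 m
2.2×10⁻⁴ × 850 × 0.76 = 0.14212 m
1220–2320 m: 0.49 × 1.7×10⁻⁴ × 1100 = 0.09163 m
Δh = 0.05760 + 0.06061 + 0.14212 + 0.09163 = 0.35196 m

Δh = 352 mm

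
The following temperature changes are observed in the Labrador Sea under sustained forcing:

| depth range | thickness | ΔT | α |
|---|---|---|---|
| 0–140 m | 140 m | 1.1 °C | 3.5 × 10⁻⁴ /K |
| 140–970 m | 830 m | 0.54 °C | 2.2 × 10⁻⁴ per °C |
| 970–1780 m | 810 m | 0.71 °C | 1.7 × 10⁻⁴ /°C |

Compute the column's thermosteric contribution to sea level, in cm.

Δh ≈ 25.0 cm

Layer 1: 1.1 × 140 × 3.5×10⁻⁴ = 0.05390 m
Layer 2: 830 × 0.54 × 2.2×10⁻⁴ = 0.098604 m
1.7×10⁻⁴ × 0.71 × 810 = 0.097767 m
Δh = 0.05390 + 0.098604 + 0.097767 = 0.250271 m ≈ 25.0 cm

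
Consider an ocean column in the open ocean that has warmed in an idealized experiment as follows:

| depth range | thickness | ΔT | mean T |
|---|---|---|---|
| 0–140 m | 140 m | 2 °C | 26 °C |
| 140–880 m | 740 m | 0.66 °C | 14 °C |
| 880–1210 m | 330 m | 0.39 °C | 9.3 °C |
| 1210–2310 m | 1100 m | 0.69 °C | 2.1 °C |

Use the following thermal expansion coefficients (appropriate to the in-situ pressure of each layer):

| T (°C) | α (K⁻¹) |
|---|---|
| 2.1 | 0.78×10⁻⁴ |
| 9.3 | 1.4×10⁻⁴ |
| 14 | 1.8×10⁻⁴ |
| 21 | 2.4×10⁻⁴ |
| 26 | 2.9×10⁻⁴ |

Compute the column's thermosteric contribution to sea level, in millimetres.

Layer 1 at 26 °C → α = 2.9×10⁻⁴ K⁻¹
Layer 2 at 14 °C → α = 1.8×10⁻⁴ K⁻¹
Layer 3 at 9.3 °C → α = 1.4×10⁻⁴ K⁻¹
Layer 4 at 2.1 °C → α = 0.78×10⁻⁴ K⁻¹
0–140 m: 140 × 2.9×10⁻⁴ × 2 = 0.08120 m
Layer 2: 0.66 × 740 × 1.8×10⁻⁴ = 0.087912 m
1.4×10⁻⁴ × 330 × 0.39 = 0.018018 m
Layer 4: 1100 × 0.69 × 0.78×10⁻⁴ = 0.059202 m
Δh = 0.08120 + 0.087912 + 0.018018 + 0.059202 = 0.246332 m

Δh ≈ 246 mm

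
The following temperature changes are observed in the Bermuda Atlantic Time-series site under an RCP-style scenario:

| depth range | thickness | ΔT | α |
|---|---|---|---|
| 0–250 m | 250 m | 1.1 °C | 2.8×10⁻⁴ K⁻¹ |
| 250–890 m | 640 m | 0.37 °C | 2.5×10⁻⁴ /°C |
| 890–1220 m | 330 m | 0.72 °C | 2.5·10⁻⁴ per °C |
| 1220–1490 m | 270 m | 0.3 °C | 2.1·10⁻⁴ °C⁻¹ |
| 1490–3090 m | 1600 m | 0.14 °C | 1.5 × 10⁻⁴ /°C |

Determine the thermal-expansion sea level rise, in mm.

250 mm of thermosteric rise

Layer 1: 2.8×10⁻⁴ × 1.1 × 250 = 0.07700 m
Layer 2: 0.37 × 640 × 2.5×10⁻⁴ = 0.05920 m
890–1220 m: 0.72 × 330 × 2.5×10⁻⁴ = 0.05940 m
Layer 4: 2.1×10⁻⁴ × 270 × 0.3 = 0.01701 m
Layer 5: 0.14 × 1.5×10⁻⁴ × 1600 = 0.03360 m
Δh = 0.07700 + 0.05920 + 0.05940 + 0.01701 + 0.03360 = 0.24621 m ≈ 250 mm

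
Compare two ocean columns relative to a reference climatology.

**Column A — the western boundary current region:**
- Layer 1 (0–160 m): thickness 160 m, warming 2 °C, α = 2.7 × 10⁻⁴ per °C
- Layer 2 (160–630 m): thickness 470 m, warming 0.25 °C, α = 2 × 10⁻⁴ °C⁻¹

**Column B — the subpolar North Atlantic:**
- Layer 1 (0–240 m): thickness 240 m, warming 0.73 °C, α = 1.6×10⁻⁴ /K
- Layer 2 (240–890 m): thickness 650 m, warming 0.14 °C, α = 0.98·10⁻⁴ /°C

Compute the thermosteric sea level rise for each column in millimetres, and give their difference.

A: 110 mm; B: 37.0 mm; difference 73.0 mm

A Layer 1: 2.7×10⁻⁴ × 2 × 160 = 0.08640 m
A Layer 2: 2×10⁻⁴ × 0.25 × 470 = 0.02350 m
A total: 0.10990 m
B 0–240 m: 240 × 0.73 × 1.6×10⁻⁴ = 0.028032 m
B 240–890 m: 650 × 0.98×10⁻⁴ × 0.14 = 0.008918 m
B total: 0.03695 m
Difference: 0.10990 − 0.03695 = 0.07295 m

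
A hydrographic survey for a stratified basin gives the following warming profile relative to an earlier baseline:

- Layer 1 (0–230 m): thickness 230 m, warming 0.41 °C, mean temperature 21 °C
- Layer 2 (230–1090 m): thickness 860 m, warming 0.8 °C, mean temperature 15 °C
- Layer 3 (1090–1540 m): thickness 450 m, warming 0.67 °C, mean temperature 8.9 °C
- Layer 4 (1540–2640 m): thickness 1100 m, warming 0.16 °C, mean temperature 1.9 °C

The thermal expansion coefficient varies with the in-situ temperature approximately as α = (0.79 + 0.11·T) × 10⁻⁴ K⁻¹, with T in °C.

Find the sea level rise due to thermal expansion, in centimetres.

26.8 cm of thermosteric rise

Layer 1: α = (0.79 + 0.11×21)×10⁻⁴ = 3.1×10⁻⁴ K⁻¹
Layer 2: α = (0.79 + 0.11×15)×10⁻⁴ = 2.44×10⁻⁴ K⁻¹
Layer 3: α = (0.79 + 0.11×8.9)×10⁻⁴ = 1.769×10⁻⁴ K⁻¹
Layer 4: α = (0.79 + 0.11×1.9)×10⁻⁴ = 0.999×10⁻⁴ K⁻¹
Layer 1: 0.41 × 230 × 3.1×10⁻⁴ = 0.029233 m
860 × 0.8 × 2.44×10⁻⁴ = 0.167872 m
1090–1540 m: 1.769×10⁻⁴ × 450 × 0.67 = 0.05333535 m
0.16 × 0.999×10⁻⁴ × 1100 = 0.0175824 m
Δh = 0.029233 + 0.167872 + 0.05333535 + 0.0175824 = 0.26802275 m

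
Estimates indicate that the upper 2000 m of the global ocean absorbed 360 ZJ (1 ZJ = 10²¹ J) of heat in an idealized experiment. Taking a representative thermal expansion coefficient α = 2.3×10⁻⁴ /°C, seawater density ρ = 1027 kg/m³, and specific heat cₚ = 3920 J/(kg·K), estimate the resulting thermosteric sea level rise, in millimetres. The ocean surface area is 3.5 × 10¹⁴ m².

Per unit area: Q = 360×10²¹ / (3.5×10¹⁴) ≈ 1.029×10⁹ J/m²
Δh = αQ/(ρcₚ) = 2.3×10⁻⁴ × 1.029×10⁹ / (1027 × 3920) ≈ 0.058788 m

about 58.8 mm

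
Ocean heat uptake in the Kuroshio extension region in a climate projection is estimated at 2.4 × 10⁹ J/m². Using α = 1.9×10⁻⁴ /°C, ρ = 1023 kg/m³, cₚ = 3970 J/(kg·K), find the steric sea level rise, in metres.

0.112 m of thermosteric rise

Δh = αQ/(ρcₚ) = 1.9×10⁻⁴ × 2.4×10⁹ / (1023 × 3970) ≈ 0.11228 m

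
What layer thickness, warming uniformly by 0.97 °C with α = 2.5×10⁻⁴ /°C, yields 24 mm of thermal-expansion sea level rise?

H = Δh/(αΔT) = 0.024 / (2.5×10⁻⁴ × 0.97) ≈ 98.97 m

about 99 m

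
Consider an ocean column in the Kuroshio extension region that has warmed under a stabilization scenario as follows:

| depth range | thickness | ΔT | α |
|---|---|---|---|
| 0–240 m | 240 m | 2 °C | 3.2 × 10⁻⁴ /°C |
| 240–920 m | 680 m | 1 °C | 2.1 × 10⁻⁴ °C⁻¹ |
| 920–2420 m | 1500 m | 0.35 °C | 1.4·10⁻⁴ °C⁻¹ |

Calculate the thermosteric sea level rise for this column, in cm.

3.2×10⁻⁴ × 240 × 2 = 0.15360 m
Layer 2: 2.1×10⁻⁴ × 1 × 680 = 0.14280 m
Layer 3: 1.4×10⁻⁴ × 0.35 × 1500 = 0.07350 m
Δh = 0.15360 + 0.14280 + 0.07350 = 0.36990 m

Δh ≈ 37.0 cm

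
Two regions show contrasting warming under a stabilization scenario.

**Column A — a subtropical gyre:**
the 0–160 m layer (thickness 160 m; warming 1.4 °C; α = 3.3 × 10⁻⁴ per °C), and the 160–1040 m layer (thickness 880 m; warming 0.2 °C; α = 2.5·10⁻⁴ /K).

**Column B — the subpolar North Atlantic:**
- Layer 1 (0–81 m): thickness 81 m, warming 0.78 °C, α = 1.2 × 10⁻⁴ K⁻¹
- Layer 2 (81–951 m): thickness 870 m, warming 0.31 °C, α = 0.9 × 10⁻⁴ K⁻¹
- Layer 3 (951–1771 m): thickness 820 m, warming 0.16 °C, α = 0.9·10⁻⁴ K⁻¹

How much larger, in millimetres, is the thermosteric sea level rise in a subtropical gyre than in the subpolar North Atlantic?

74.3 mm

A Layer 1: 1.4 × 3.3×10⁻⁴ × 160 = 0.07392 m
A Layer 2: 880 × 0.2 × 2.5×10⁻⁴ = 0.04400 m
A total: 0.11792 m
B Layer 1: 0.78 × 1.2×10⁻⁴ × 81 = 0.0075816 m
B Layer 2: 0.31 × 870 × 0.9×10⁻⁴ = 0.024273 m
B 820 × 0.9×10⁻⁴ × 0.16 = 0.011808 m
B total: 0.0436626 m
Difference: 0.11792 − 0.0436626 = 0.0742574 m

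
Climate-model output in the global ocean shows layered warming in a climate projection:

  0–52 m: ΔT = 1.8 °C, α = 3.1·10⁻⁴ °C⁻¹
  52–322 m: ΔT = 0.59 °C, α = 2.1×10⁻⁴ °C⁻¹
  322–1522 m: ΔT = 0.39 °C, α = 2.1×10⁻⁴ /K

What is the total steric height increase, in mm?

3.1×10⁻⁴ × 52 × 1.8 = 0.029016 m
270 × 2.1×10⁻⁴ × 0.59 = 0.033453 m
1200 × 0.39 × 2.1×10⁻⁴ = 0.09828 m
Δh = 0.029016 + 0.033453 + 0.09828 = 0.160749 m

about 161 mm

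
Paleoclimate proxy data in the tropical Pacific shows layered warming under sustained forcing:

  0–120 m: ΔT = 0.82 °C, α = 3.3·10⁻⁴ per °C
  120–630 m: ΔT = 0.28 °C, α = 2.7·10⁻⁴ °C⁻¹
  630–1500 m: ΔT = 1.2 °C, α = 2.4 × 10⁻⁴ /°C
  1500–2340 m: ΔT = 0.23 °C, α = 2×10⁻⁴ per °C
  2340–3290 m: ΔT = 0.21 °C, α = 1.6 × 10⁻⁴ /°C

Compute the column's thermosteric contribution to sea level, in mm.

0–120 m: 120 × 0.82 × 3.3×10⁻⁴ = 0.032472 m
510 × 2.7×10⁻⁴ × 0.28 = 0.038556 m
1.2 × 870 × 2.4×10⁻⁴ = 0.25056 m
840 × 0.23 × 2×10⁻⁴ = 0.03864 m
950 × 0.21 × 1.6×10⁻⁴ = 0.03192 m
Δh = 0.032472 + 0.038556 + 0.25056 + 0.03864 + 0.03192 = 0.392148 m ≈ 392 mm

Δh ≈ 392 mm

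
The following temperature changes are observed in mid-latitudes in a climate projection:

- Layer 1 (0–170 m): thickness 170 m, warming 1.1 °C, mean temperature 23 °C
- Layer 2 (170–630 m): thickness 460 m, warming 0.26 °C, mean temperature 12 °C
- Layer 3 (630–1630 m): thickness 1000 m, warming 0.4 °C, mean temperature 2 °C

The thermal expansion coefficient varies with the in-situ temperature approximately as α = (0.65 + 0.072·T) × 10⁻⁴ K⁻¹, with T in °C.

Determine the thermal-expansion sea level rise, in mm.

93.0 mm

Layer 1: α = (0.65 + 0.072×23)×10⁻⁴ = 2.306×10⁻⁴ K⁻¹
Layer 2: α = (0.65 + 0.072×12)×10⁻⁴ = 1.514×10⁻⁴ K⁻¹
Layer 3: α = (0.65 + 0.072×2)×10⁻⁴ = 0.794×10⁻⁴ K⁻¹
Layer 1: 2.306×10⁻⁴ × 170 × 1.1 = 0.0431222 m
170–630 m: 0.26 × 460 × 1.514×10⁻⁴ = 0.01810744 m
0.4 × 0.794×10⁻⁴ × 1000 = 0.03176 m
Δh = 0.0431222 + 0.01810744 + 0.03176 = 0.09298964 m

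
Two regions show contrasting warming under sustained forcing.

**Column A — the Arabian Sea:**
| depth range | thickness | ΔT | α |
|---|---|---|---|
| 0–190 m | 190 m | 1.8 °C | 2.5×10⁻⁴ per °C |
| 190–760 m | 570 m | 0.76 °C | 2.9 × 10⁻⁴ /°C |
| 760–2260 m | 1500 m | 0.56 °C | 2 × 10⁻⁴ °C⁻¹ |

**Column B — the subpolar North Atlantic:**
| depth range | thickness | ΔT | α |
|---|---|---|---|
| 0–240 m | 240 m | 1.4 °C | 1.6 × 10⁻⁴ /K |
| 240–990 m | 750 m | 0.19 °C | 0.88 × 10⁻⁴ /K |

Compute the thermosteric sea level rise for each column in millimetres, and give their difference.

A 190 × 1.8 × 2.5×10⁻⁴ = 0.08550 m
A 0.76 × 570 × 2.9×10⁻⁴ = 0.125628 m
A 0.56 × 2×10⁻⁴ × 1500 = 0.16800 m
A total: 0.379128 m
B 0–240 m: 1.4 × 1.6×10⁻⁴ × 240 = 0.05376 m
B 240–990 m: 750 × 0.88×10⁻⁴ × 0.19 = 0.01254 m
B total: 0.06630 m
Difference: 0.379128 − 0.06630 = 0.312828 m

A: 379 mm; B: 66.3 mm; difference 313 mm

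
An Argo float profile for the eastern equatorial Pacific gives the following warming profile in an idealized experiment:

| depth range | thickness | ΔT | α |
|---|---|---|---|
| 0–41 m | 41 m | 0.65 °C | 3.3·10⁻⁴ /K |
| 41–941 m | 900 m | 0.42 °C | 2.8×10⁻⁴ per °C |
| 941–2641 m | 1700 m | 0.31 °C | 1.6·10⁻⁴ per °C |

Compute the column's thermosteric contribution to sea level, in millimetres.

Layer 1: 41 × 0.65 × 3.3×10⁻⁴ = 0.0087945 m
Layer 2: 2.8×10⁻⁴ × 900 × 0.42 = 0.10584 m
Layer 3: 1.6×10⁻⁴ × 1700 × 0.31 = 0.08432 m
Δh = 0.0087945 + 0.10584 + 0.08432 = 0.1989545 m

about 199 mm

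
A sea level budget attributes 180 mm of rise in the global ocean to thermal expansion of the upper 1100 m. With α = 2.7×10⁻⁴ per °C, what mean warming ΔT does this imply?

ΔT = Δh/(αH) = 0.18 / (2.7×10⁻⁴ × 1100) ≈ 0.6061 °C

ΔT ≈ 0.606 °C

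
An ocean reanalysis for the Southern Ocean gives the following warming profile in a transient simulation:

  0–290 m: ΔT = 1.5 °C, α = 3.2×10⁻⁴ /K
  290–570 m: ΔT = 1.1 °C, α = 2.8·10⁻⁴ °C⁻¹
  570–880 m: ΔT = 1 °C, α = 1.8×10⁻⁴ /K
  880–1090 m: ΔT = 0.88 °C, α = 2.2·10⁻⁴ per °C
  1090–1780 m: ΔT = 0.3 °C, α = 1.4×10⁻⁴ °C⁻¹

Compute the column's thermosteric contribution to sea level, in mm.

Layer 1: 3.2×10⁻⁴ × 290 × 1.5 = 0.13920 m
Layer 2: 2.8×10⁻⁴ × 280 × 1.1 = 0.08624 m
570–880 m: 1 × 1.8×10⁻⁴ × 310 = 0.05580 m
Layer 4: 2.2×10⁻⁴ × 210 × 0.88 = 0.040656 m
0.3 × 1.4×10⁻⁴ × 690 = 0.02898 m
Δh = 0.13920 + 0.08624 + 0.05580 + 0.040656 + 0.02898 = 0.350876 m ≈ 351 mm

351 mm of thermosteric rise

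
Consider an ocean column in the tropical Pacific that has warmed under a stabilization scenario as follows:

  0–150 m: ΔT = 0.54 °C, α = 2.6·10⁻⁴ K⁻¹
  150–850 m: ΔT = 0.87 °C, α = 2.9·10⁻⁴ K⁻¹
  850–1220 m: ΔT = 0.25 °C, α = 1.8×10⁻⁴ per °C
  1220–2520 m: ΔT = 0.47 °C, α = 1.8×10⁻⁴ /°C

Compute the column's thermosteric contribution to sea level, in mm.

Layer 1: 0.54 × 2.6×10⁻⁴ × 150 = 0.02106 m
150–850 m: 700 × 2.9×10⁻⁴ × 0.87 = 0.17661 m
Layer 3: 370 × 1.8×10⁻⁴ × 0.25 = 0.01665 m
Layer 4: 0.47 × 1300 × 1.8×10⁻⁴ = 0.10998 m
Δh = 0.02106 + 0.17661 + 0.01665 + 0.10998 = 0.32430 m ≈ 324 mm

324 mm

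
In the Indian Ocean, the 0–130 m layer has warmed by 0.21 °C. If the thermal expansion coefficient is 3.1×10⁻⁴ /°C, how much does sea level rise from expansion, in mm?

Δh = αΔT·H = 3.1×10⁻⁴ × 0.21 × 130 = 0.008463 m

Δh ≈ 8.46 mm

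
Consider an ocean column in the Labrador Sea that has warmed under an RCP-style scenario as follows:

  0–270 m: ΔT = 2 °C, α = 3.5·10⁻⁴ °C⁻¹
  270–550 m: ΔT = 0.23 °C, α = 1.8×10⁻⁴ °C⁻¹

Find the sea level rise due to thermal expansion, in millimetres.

201 mm

0–270 m: 2 × 3.5×10⁻⁴ × 270 = 0.18900 m
270–550 m: 1.8×10⁻⁴ × 0.23 × 280 = 0.011592 m
Δh = 0.18900 + 0.011592 = 0.200592 m ≈ 201 mm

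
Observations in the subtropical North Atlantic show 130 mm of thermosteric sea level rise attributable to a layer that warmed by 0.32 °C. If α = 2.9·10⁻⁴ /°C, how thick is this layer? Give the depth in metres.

H = Δh/(αΔT) = 0.13 / (2.9×10⁻⁴ × 0.32) ≈ 1401 m

1400 m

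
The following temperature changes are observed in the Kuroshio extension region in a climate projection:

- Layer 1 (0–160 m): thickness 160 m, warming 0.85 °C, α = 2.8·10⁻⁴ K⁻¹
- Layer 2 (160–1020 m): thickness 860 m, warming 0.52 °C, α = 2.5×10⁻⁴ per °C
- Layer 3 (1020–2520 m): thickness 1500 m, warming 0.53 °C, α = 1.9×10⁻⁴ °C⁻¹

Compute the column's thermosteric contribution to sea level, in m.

0.301 m

Layer 1: 0.85 × 2.8×10⁻⁴ × 160 = 0.03808 m
2.5×10⁻⁴ × 0.52 × 860 = 0.11180 m
1.9×10⁻⁴ × 1500 × 0.53 = 0.15105 m
Δh = 0.03808 + 0.11180 + 0.15105 = 0.30093 m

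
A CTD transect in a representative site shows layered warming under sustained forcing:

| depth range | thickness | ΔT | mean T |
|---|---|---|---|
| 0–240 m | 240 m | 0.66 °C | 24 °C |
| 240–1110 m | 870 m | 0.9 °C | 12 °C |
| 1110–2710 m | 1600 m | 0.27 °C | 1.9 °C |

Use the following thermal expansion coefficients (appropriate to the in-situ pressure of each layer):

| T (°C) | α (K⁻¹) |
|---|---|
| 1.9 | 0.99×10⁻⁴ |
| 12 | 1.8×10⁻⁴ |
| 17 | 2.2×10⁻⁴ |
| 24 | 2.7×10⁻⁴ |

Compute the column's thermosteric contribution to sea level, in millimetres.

Layer 1 at 24 °C → α = 2.7×10⁻⁴ K⁻¹
Layer 2 at 12 °C → α = 1.8×10⁻⁴ K⁻¹
Layer 3 at 1.9 °C → α = 0.99×10⁻⁴ K⁻¹
0–240 m: 0.66 × 2.7×10⁻⁴ × 240 = 0.042768 m
0.9 × 870 × 1.8×10⁻⁴ = 0.14094 m
1600 × 0.99×10⁻⁴ × 0.27 = 0.042768 m
Δh = 0.042768 + 0.14094 + 0.042768 = 0.226476 m

226 mm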